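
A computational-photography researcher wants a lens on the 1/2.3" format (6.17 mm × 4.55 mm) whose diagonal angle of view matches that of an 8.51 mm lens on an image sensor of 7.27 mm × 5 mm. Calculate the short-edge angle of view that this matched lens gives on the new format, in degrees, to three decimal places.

34.205°

Sensor diagonal = √(7.27² + 5²) = √77.8529 ≈ 8.8234 mm.
Sensor diagonal = √(6.17² + 4.55²) = √58.7714 ≈ 7.6663 mm.
Equal diagonal AOV ⇒ f₂ = f₁ · 7.6663/8.8234 = 8.51 × 0.86885 ≈ 7.3939 mm.
Short-edge AOV on the new format = 2·arctan(4.55 / (2 × 7.3939)) = 2·arctan(0.30768) ≈ 34.2047°.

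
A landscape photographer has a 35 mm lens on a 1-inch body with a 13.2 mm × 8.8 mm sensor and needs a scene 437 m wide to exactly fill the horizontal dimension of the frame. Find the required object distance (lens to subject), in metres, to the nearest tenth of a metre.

1158.7 m

W: 437 m = 437000 mm.
Magnification m = w/W = dᵢ/dₒ; combined with 1/f = 1/dₒ + 1/dᵢ this gives dₒ = f·(1 + W/w).
dₒ = 35 mm × (1 + 437000/13.2) = 35 × 33107.0606 ≈ 1158747.121 mm = 1158.75 m.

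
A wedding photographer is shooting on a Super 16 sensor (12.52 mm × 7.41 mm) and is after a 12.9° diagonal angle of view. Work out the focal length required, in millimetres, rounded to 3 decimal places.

Sensor diagonal = √(12.52² + 7.41²) = √211.6585 ≈ 14.5485 mm.
From α = 2·arctan(d/2f) we get f = d / (2·tan(α/2)).
With d = 14.5485 mm and α/2 = 6.45°, tan(α/2) ≈ 0.11305, so f ≈ 14.5485 / 0.22610 ≈ 64.3444 mm.

64.344 mm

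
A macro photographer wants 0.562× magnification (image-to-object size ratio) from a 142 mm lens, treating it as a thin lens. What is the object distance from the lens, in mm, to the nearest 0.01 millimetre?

394.67 mm

With m = dᵢ/dₒ and 1/f = 1/dₒ + 1/dᵢ, substituting dᵢ = m·dₒ gives 1/f = (1 + 1/m)/dₒ, hence dₒ = f·(1 + 1/m).
dₒ = 142 × (1 + 1/0.562) = 142 × 2.77936 ≈ 394.669 mm.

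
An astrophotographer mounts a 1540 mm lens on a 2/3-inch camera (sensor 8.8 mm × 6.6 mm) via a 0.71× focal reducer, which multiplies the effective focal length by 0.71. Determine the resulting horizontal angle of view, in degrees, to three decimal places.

0.461°

Effective focal length f = 1540 × 0.71 = 1093.4 mm.
α = 2·arctan(8.8 / (2 × 1093.4)) = 2·arctan(0.00402) ≈ 0.4611°.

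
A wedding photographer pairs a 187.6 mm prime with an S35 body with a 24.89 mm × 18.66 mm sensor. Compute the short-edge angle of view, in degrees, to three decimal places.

5.694°

Angle of view α = 2·arctan(h/2f) with h = 18.66 mm and f = 187.6 mm.
h/2f = 0.04973; arctan(0.04973) ≈ 2.8472°, so α ≈ 5.6943°.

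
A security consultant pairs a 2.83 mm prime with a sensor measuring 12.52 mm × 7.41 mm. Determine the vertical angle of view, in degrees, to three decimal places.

Angle of view α = 2·arctan(h/2f) with h = 7.41 mm and f = 2.83 mm.
h/2f = 1.30919; arctan(1.30919) ≈ 52.6262°, so α ≈ 105.2525°.

105.252°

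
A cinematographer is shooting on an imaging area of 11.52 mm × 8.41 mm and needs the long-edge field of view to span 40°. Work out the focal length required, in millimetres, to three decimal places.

From α = 2·arctan(w/2f) we get f = w / (2·tan(α/2)).
With w = 11.52 mm and α/2 = 20°, tan(α/2) ≈ 0.36397, so f ≈ 11.52 / 0.72794 ≈ 15.8255 mm.

15.825 mm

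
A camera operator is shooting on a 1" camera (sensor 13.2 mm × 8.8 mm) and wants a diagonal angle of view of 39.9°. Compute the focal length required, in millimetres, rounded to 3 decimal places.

21.853 mm

Sensor diagonal = √(13.2² + 8.8²) = √251.6800 ≈ 15.8644 mm.
From α = 2·arctan(d/2f) we get f = d / (2·tan(α/2)).
With d = 15.8644 mm and α/2 = 19.95°, tan(α/2) ≈ 0.36298, so f ≈ 15.8644 / 0.72596 ≈ 21.8529 mm.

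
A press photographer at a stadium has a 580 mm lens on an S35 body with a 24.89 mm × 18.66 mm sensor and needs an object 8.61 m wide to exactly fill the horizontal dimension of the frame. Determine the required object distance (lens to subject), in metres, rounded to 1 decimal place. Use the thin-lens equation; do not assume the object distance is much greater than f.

W: 8.61 m = 8610 mm.
Magnification m = w/W = dᵢ/dₒ; combined with 1/f = 1/dₒ + 1/dᵢ this gives dₒ = f·(1 + W/w).
dₒ = 580 mm × (1 + 8610/24.89) = 580 × 346.9221 ≈ 201214.793 mm = 201.215 m.

201.2 m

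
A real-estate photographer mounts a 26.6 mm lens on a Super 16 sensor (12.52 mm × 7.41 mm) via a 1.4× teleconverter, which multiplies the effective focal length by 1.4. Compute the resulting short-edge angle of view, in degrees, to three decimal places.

Effective focal length f = 26.6 × 1.4 = 37.24 mm.
α = 2·arctan(7.41 / (2 × 37.24)) = 2·arctan(0.09949) ≈ 11.3633°.

11.363°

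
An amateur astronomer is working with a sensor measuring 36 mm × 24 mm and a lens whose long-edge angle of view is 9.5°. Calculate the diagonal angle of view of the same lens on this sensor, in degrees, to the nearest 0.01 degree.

From the long-edge AOV: f = 36 / (2·tan(4.75°)) = 36 / 0.16619 ≈ 216.6232 mm.
Sensor diagonal = √(36² + 24²) = √1872.0000 ≈ 43.2666 mm.
Diagonal AOV = 2·arctan(43.2666 / (2 × 216.6232)) = 2·arctan(0.09987) ≈ 11.4060°.

11.41°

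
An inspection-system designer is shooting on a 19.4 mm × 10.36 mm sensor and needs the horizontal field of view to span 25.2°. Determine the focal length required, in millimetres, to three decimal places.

From α = 2·arctan(w/2f) we get f = w / (2·tan(α/2)).
With w = 19.4 mm and α/2 = 12.6°, tan(α/2) ≈ 0.22353, so f ≈ 19.4 / 0.44705 ≈ 43.3953 mm.

43.395 mm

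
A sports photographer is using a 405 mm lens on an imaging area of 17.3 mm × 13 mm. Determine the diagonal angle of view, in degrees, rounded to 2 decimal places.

Sensor diagonal = √(17.3² + 13²) = √468.2900 ≈ 21.6400 mm.
Angle of view α = 2·arctan(d/2f) with d = 21.6400 mm and f = 405 mm.
d/2f = 0.02672; arctan(0.02672) ≈ 1.5304°, so α ≈ 3.0607°.

3.06°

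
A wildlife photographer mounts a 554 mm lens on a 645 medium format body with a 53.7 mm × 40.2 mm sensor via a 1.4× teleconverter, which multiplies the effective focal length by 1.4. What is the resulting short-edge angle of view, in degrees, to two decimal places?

2.97°

Effective focal length f = 554 × 1.4 = 775.6 mm.
α = 2·arctan(40.2 / (2 × 775.6)) = 2·arctan(0.02592) ≈ 2.9690°.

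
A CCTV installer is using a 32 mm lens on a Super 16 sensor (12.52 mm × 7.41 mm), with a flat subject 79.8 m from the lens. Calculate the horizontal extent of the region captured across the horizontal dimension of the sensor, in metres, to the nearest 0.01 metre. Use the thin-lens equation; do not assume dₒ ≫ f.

31.21 m

dₒ: 79.8 m = 79800 mm.
Similar triangles through the lens centre give W/dₒ = w/dᵢ; with 1/f = 1/dₒ + 1/dᵢ this gives W = w·(dₒ − f)/f.
W = 12.52 mm × (79800 − 32) / 32 = 12.52 × 2492.7500 ≈ 31209.230 mm = 31.2092 m.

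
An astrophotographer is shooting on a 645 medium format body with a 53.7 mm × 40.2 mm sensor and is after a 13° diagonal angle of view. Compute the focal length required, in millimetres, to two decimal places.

294.38 mm

Sensor diagonal = √(53.7² + 40.2²) = √4499.7300 ≈ 67.0800 mm.
From α = 2·arctan(d/2f) we get f = d / (2·tan(α/2)).
With d = 67.0800 mm and α/2 = 6.5°, tan(α/2) ≈ 0.11394, so f ≈ 67.0800 / 0.22787 ≈ 294.3769 mm.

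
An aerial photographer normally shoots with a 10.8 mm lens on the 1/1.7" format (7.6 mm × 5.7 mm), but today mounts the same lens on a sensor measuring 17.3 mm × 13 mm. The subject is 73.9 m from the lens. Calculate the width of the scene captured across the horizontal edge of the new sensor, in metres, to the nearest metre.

118 m

The focal length stays 10.8 mm; the relevant sensor dimension is now w = 17.3 mm. Object distance dₒ = 73.9 m = 73900 mm.
Thin-lens field width W = w·(dₒ − f)/f = 17.3 × (73900 − 10.8)/10.8 ≈ 118359.552 mm = 118.36 m.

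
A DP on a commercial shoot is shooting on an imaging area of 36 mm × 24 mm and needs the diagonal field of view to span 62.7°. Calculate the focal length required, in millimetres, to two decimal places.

Sensor diagonal = √(36² + 24²) = √1872.0000 ≈ 43.2666 mm.
From α = 2·arctan(d/2f) we get f = d / (2·tan(α/2)).
With d = 43.2666 mm and α/2 = 31.35°, tan(α/2) ≈ 0.60921, so f ≈ 43.2666 / 1.21841 ≈ 35.5107 mm.

35.51 mm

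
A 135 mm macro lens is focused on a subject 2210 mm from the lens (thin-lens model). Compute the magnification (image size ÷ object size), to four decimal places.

Thin lens: 1/f = 1/dₒ + 1/dᵢ → 1/dᵢ = 1/135 − 1/2210 = 0.0069549 mm⁻¹, so dᵢ ≈ 143.7831 mm.
Magnification m = dᵢ/dₒ = 143.7831/2210 ≈ 0.06506.

0.0651×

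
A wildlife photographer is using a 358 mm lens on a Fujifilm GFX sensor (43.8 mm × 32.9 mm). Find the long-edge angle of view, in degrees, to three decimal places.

7.001°

Angle of view α = 2·arctan(w/2f) with w = 43.8 mm and f = 358 mm.
w/2f = 0.06117; arctan(0.06117) ≈ 3.5006°, so α ≈ 7.0012°.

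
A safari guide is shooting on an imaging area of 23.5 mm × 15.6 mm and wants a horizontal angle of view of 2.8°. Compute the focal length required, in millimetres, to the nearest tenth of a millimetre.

480.8 mm

From α = 2·arctan(w/2f) we get f = w / (2·tan(α/2)).
With w = 23.5 mm and α/2 = 1.4°, tan(α/2) ≈ 0.02444, so f ≈ 23.5 / 0.04888 ≈ 480.7796 mm.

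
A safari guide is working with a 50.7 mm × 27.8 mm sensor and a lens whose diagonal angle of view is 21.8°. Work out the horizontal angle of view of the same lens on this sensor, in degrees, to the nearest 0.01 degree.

19.17°

Sensor diagonal = √(50.7² + 27.8²) = √3343.3300 ≈ 57.8215 mm.
From the diagonal AOV: f = 57.8215 / (2·tan(10.9°)) = 57.8215 / 0.38514 ≈ 150.1315 mm.
Horizontal AOV = 2·arctan(50.7 / (2 × 150.1315)) = 2·arctan(0.16885) ≈ 19.1682°.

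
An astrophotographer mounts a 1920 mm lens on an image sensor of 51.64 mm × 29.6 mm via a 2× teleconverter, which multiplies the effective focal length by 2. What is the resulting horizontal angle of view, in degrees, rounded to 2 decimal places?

0.77°

Effective focal length f = 1920 × 2 = 3840 mm.
α = 2·arctan(51.64 / (2 × 3840)) = 2·arctan(0.00672) ≈ 0.7705°.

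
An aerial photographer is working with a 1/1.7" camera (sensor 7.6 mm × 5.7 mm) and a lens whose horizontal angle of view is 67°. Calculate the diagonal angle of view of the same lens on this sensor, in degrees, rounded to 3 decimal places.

From the horizontal AOV: f = 7.6 / (2·tan(33.5°)) = 7.6 / 1.32377 ≈ 5.7412 mm.
Sensor diagonal = √(7.6² + 5.7²) = √90.2500 ≈ 9.5000 mm.
Diagonal AOV = 2·arctan(9.5000 / (2 × 5.7412)) = 2·arctan(0.82736) ≈ 79.2058°.

79.206°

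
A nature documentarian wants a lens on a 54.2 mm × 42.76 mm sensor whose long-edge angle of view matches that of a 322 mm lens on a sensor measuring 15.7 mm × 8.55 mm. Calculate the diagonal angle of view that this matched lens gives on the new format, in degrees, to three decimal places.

Equal long-edge AOV ⇒ f₂ = f₁ · 54.2/15.7 = 322 × 3.45223 ≈ 1111.6178 mm.
Sensor diagonal = √(54.2² + 42.76²) = √4766.0576 ≈ 69.0366 mm.
Diagonal AOV on the new format = 2·arctan(69.0366 / (2 × 1111.6178)) = 2·arctan(0.03105) ≈ 3.5572°.

3.557°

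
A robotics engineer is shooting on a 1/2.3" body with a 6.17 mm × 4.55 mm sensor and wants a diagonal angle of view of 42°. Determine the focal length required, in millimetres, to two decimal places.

9.99 mm

Sensor diagonal = √(6.17² + 4.55²) = √58.7714 ≈ 7.6663 mm.
From α = 2·arctan(d/2f) we get f = d / (2·tan(α/2)).
With d = 7.6663 mm and α/2 = 21°, tan(α/2) ≈ 0.38386, so f ≈ 7.6663 / 0.76773 ≈ 9.9856 mm.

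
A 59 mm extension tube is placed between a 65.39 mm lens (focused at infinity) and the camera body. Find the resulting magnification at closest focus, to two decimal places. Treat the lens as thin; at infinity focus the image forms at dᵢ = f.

0.90×

The tube moves the image plane from f to f + e, so dᵢ = 65.39 + 59 = 124.39 mm. Focus is achieved when 1/f = 1/dₒ + 1/dᵢ, giving dₒ = 1/(1/f − 1/(f+e)).
Magnification m = dᵢ/dₒ = (f+e)·(1/f − 1/(f+e)) = e/f = 59/65.39 ≈ 0.9023.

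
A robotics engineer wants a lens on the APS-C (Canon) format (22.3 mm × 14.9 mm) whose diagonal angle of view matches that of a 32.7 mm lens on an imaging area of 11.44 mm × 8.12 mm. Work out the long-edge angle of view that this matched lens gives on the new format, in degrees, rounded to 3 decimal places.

Sensor diagonal = √(11.44² + 8.12²) = √196.8080 ≈ 14.0288 mm.
Sensor diagonal = √(22.3² + 14.9²) = √719.3000 ≈ 26.8198 mm.
Equal diagonal AOV ⇒ f₂ = f₁ · 26.8198/14.0288 = 32.7 × 1.91176 ≈ 62.5146 mm.
Long-edge AOV on the new format = 2·arctan(22.3 / (2 × 62.5146)) = 2·arctan(0.17836) ≈ 20.2257°.

20.226°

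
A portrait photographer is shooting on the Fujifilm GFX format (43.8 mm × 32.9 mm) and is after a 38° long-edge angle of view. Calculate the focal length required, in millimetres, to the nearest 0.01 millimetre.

63.60 mm

From α = 2·arctan(w/2f) we get f = w / (2·tan(α/2)).
With w = 43.8 mm and α/2 = 19°, tan(α/2) ≈ 0.34433, so f ≈ 43.8 / 0.68866 ≈ 63.6022 mm.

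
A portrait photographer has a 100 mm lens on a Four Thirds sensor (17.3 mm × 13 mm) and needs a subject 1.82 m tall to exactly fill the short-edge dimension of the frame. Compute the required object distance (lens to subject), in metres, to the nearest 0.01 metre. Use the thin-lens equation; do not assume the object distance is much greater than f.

14.10 m

W: 1.82 m = 1820 mm.
Magnification m = h/W = dᵢ/dₒ; combined with 1/f = 1/dₒ + 1/dᵢ this gives dₒ = f·(1 + W/h).
dₒ = 100 mm × (1 + 1820/13) = 100 × 141.0000 ≈ 14100.000 mm = 14.1 m.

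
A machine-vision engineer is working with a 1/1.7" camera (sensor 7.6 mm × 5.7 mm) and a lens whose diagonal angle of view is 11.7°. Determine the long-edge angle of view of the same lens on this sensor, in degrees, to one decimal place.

9.4°

Sensor diagonal = √(7.6² + 5.7²) = √90.2500 ≈ 9.5000 mm.
From the diagonal AOV: f = 9.5000 / (2·tan(5.85°)) = 9.5000 / 0.20492 ≈ 46.3604 mm.
Long-edge AOV = 2·arctan(7.6 / (2 × 46.3604)) = 2·arctan(0.08197) ≈ 9.3717°.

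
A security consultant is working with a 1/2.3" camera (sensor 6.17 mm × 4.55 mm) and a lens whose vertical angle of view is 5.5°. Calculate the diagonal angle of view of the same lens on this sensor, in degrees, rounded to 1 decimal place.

9.3°

From the vertical AOV: f = 4.55 / (2·tan(2.75°)) = 4.55 / 0.09607 ≈ 47.3628 mm.
Sensor diagonal = √(6.17² + 4.55²) = √58.7714 ≈ 7.6663 mm.
Diagonal AOV = 2·arctan(7.6663 / (2 × 47.3628)) = 2·arctan(0.08093) ≈ 9.2539°.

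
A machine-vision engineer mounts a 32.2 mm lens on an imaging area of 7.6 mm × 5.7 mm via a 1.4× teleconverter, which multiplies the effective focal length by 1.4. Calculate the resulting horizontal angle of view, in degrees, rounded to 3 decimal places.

Effective focal length f = 32.2 × 1.4 = 45.08 mm.
α = 2·arctan(7.6 / (2 × 45.08)) = 2·arctan(0.08429) ≈ 9.6367°.

9.637°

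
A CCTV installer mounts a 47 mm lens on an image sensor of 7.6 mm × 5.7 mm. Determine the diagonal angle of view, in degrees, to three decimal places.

11.542°

Sensor diagonal = √(7.6² + 5.7²) = √90.2500 ≈ 9.5000 mm.
Angle of view α = 2·arctan(d/2f) with d = 9.5000 mm and f = 47 mm.
d/2f = 0.10106; arctan(0.10106) ≈ 5.7709°, so α ≈ 11.5419°.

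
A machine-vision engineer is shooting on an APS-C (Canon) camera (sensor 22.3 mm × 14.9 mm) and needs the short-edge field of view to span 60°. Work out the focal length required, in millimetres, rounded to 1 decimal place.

12.9 mm

From α = 2·arctan(h/2f) we get f = h / (2·tan(α/2)).
With h = 14.9 mm and α/2 = 30°, tan(α/2) ≈ 0.57735, so f ≈ 14.9 / 1.15470 ≈ 12.9038 mm.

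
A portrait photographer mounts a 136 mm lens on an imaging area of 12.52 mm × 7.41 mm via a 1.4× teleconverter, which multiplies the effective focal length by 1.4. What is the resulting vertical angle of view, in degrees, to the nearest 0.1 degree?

Effective focal length f = 136 × 1.4 = 190.4 mm.
α = 2·arctan(7.41 / (2 × 190.4)) = 2·arctan(0.01946) ≈ 2.2296°.

2.2°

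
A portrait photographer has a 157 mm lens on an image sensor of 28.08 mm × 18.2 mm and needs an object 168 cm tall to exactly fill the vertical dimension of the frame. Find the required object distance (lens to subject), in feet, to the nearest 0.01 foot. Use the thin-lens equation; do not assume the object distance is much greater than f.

W: 168 cm = 1680 mm.
Magnification m = h/W = dᵢ/dₒ; combined with 1/f = 1/dₒ + 1/dᵢ this gives dₒ = f·(1 + W/h).
dₒ = 157 mm × (1 + 1680/18.2) = 157 × 93.3077 ≈ 14649.308 mm = 14649.308/304.8 ft = 48.062 ft.

48.06 ft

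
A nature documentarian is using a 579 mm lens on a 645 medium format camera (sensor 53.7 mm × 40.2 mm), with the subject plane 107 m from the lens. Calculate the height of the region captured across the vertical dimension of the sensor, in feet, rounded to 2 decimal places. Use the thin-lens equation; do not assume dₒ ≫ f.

dₒ: 107 m = 107000 mm.
Similar triangles through the lens centre give W/dₒ = h/dᵢ; with 1/f = 1/dₒ + 1/dᵢ this gives W = h·(dₒ − f)/f.
W = 40.2 mm × (107000 − 579) / 579 = 40.2 × 183.8014 ≈ 7388.816 mm = 7388.816/304.8 ft = 24.2415 ft.

24.24 ft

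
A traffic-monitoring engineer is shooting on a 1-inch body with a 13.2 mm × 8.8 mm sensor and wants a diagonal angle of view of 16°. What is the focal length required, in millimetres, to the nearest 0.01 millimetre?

56.44 mm

Sensor diagonal = √(13.2² + 8.8²) = √251.6800 ≈ 15.8644 mm.
From α = 2·arctan(d/2f) we get f = d / (2·tan(α/2)).
With d = 15.8644 mm and α/2 = 8°, tan(α/2) ≈ 0.14054, so f ≈ 15.8644 / 0.28108 ≈ 56.4406 mm.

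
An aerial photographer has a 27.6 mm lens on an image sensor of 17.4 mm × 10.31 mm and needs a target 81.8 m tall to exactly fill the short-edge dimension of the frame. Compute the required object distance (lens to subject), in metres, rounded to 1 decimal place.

W: 81.8 m = 81800 mm.
Magnification m = h/W = dᵢ/dₒ; combined with 1/f = 1/dₒ + 1/dᵢ this gives dₒ = f·(1 + W/h).
dₒ = 27.6 mm × (1 + 81800/10.31) = 27.6 × 7935.0446 ≈ 219007.231 mm = 219.007 m.

219.0 m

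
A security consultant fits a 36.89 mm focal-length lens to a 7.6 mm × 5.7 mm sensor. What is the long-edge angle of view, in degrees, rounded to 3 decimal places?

Angle of view α = 2·arctan(w/2f) with w = 7.6 mm and f = 36.89 mm.
w/2f = 0.10301; arctan(0.10301) ≈ 5.8812°, so α ≈ 11.7625°.

11.762°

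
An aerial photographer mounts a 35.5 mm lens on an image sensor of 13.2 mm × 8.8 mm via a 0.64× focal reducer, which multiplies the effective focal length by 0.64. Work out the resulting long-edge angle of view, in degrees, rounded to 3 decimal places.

Effective focal length f = 35.5 × 0.64 = 22.72 mm.
α = 2·arctan(13.2 / (2 × 22.72)) = 2·arctan(0.29049) ≈ 32.3964°.

32.396°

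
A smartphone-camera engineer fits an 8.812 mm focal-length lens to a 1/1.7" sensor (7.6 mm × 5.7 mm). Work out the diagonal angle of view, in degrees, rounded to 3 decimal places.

Sensor diagonal = √(7.6² + 5.7²) = √90.2500 ≈ 9.5000 mm.
Angle of view α = 2·arctan(d/2f) with d = 9.5000 mm and f = 8.812 mm.
d/2f = 0.53904; arctan(0.53904) ≈ 28.3263°, so α ≈ 56.6527°.

56.653°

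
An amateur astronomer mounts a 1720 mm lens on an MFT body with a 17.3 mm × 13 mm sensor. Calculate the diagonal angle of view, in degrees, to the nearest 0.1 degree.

Sensor diagonal = √(17.3² + 13²) = √468.2900 ≈ 21.6400 mm.
Angle of view α = 2·arctan(d/2f) with d = 21.6400 mm and f = 1720 mm.
d/2f = 0.00629; arctan(0.00629) ≈ 0.3604°, so α ≈ 0.7209°.

0.7°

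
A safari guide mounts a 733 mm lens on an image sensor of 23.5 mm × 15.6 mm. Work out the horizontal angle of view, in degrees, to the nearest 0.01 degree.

1.84°

Angle of view α = 2·arctan(w/2f) with w = 23.5 mm and f = 733 mm.
w/2f = 0.01603; arctan(0.01603) ≈ 0.9184°, so α ≈ 1.8367°.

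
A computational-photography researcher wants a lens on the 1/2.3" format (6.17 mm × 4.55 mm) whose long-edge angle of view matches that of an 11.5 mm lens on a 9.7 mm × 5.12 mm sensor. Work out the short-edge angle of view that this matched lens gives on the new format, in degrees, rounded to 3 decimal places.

34.552°

Equal long-edge AOV ⇒ f₂ = f₁ · 6.17/9.7 = 11.5 × 0.63608 ≈ 7.3149 mm.
Short-edge AOV on the new format = 2·arctan(4.55 / (2 × 7.3149)) = 2·arctan(0.31101) ≈ 34.5521°.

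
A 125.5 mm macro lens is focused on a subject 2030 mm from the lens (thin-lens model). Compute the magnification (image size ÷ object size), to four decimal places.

Thin lens: 1/f = 1/dₒ + 1/dᵢ → 1/dᵢ = 1/125.5 − 1/2030 = 0.0074755 mm⁻¹, so dᵢ ≈ 133.7700 mm.
Magnification m = dᵢ/dₒ = 133.7700/2030 ≈ 0.06590.

0.0659×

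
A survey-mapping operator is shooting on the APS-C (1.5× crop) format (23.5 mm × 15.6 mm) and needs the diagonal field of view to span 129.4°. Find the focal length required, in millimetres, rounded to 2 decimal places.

6.67 mm

Sensor diagonal = √(23.5² + 15.6²) = √795.6100 ≈ 28.2066 mm.
From α = 2·arctan(d/2f) we get f = d / (2·tan(α/2)).
With d = 28.2066 mm and α/2 = 64.7°, tan(α/2) ≈ 2.11552, so f ≈ 28.2066 / 4.23103 ≈ 6.6666 mm.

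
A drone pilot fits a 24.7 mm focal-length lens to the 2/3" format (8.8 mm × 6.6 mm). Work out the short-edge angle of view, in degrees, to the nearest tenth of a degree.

Angle of view α = 2·arctan(h/2f) with h = 6.6 mm and f = 24.7 mm.
h/2f = 0.13360; arctan(0.13360) ≈ 7.6098°, so α ≈ 15.2197°.

15.2°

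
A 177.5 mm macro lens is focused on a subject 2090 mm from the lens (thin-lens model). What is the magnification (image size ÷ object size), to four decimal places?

0.0928×

Thin lens: 1/f = 1/dₒ + 1/dᵢ → 1/dᵢ = 1/177.5 − 1/2090 = 0.0051553 mm⁻¹, so dᵢ ≈ 193.9739 mm.
Magnification m = dᵢ/dₒ = 193.9739/2090 ≈ 0.09281.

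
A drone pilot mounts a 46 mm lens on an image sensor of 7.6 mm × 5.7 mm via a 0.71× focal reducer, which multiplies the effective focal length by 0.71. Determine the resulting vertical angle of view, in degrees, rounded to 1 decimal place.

Effective focal length f = 46 × 0.71 = 32.66 mm.
α = 2·arctan(5.7 / (2 × 32.66)) = 2·arctan(0.08726) ≈ 9.9743°.

10.0°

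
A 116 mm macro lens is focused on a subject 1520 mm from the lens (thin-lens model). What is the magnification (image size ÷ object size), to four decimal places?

Thin lens: 1/f = 1/dₒ + 1/dᵢ → 1/dᵢ = 1/116 − 1/1520 = 0.0079628 mm⁻¹, so dᵢ ≈ 125.5840 mm.
Magnification m = dᵢ/dₒ = 125.5840/1520 ≈ 0.08262.

0.0826×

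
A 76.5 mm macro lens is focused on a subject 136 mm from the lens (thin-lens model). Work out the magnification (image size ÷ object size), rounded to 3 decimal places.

Thin lens: 1/f = 1/dₒ + 1/dᵢ → 1/dᵢ = 1/76.5 − 1/136 = 0.0057190 mm⁻¹, so dᵢ ≈ 174.8571 mm.
Magnification m = dᵢ/dₒ = 174.8571/136 ≈ 1.28571.

1.286×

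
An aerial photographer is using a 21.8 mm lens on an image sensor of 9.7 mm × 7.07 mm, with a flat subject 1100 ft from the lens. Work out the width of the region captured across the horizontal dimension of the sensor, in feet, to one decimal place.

489.4 ft

dₒ: 1100 ft × 304.8 mm/ft = 335279.99 mm.
Similar triangles through the lens centre give W/dₒ = w/dᵢ; with 1/f = 1/dₒ + 1/dᵢ this gives W = w·(dₒ − f)/f.
W = 9.7 mm × (335280 − 21.8) / 21.8 = 9.7 × 15378.8160 ≈ 149174.515 mm = 149174.515/304.8 ft = 489.418 ft.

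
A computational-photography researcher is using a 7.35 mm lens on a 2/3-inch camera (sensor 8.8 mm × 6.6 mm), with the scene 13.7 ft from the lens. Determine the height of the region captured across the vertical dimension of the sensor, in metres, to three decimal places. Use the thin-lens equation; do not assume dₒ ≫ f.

3.743 m

dₒ: 13.7 ft × 304.8 mm/ft = 4175.76 mm.
Similar triangles through the lens centre give W/dₒ = h/dᵢ; with 1/f = 1/dₒ + 1/dᵢ this gives W = h·(dₒ − f)/f.
W = 6.6 mm × (4175.76 − 7.35) / 7.35 = 6.6 × 567.1306 ≈ 3743.062 mm = 3.74306 m.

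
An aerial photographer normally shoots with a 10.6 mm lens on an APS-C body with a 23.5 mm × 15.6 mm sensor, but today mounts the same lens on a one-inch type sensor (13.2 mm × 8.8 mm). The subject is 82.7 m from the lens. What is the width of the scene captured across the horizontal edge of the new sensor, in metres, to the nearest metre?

103 m

The focal length stays 10.6 mm; the relevant sensor dimension is now w = 13.2 mm. Object distance dₒ = 82.7 m = 82700 mm.
Thin-lens field width W = w·(dₒ − f)/f = 13.2 × (82700 − 10.6)/10.6 ≈ 102971.706 mm = 102.972 m.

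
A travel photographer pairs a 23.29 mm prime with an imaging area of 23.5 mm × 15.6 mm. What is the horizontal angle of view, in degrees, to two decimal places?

53.54°

Angle of view α = 2·arctan(w/2f) with w = 23.5 mm and f = 23.29 mm.
w/2f = 0.50451; arctan(0.50451) ≈ 26.7713°, so α ≈ 53.5427°.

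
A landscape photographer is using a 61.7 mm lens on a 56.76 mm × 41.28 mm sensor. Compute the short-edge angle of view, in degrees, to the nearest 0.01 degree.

36.99°

Angle of view α = 2·arctan(h/2f) with h = 41.28 mm and f = 61.7 mm.
h/2f = 0.33452; arctan(0.33452) ≈ 18.4962°, so α ≈ 36.9924°.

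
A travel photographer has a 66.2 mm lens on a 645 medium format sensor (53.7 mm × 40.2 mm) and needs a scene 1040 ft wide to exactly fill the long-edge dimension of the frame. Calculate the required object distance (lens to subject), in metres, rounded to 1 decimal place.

390.8 m

W: 1040 ft × 304.8 mm/ft = 316991.99 mm.
Magnification m = w/W = dᵢ/dₒ; combined with 1/f = 1/dₒ + 1/dᵢ this gives dₒ = f·(1 + W/w).
dₒ = 66.2 mm × (1 + 316992/53.7) = 66.2 × 5904.0166 ≈ 390845.897 mm = 390.846 m.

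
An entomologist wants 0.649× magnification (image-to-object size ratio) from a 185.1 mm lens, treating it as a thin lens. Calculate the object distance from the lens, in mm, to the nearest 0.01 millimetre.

470.31 mm

With m = dᵢ/dₒ and 1/f = 1/dₒ + 1/dᵢ, substituting dᵢ = m·dₒ gives 1/f = (1 + 1/m)/dₒ, hence dₒ = f·(1 + 1/m).
dₒ = 185.1 × (1 + 1/0.649) = 185.1 × 2.54083 ≈ 470.308 mm.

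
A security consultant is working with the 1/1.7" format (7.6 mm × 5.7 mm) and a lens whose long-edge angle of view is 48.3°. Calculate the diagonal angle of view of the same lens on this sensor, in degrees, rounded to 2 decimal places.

58.54°

From the long-edge AOV: f = 7.6 / (2·tan(24.15°)) = 7.6 / 0.89674 ≈ 8.4752 mm.
Sensor diagonal = √(7.6² + 5.7²) = √90.2500 ≈ 9.5000 mm.
Diagonal AOV = 2·arctan(9.5000 / (2 × 8.4752)) = 2·arctan(0.56046) ≈ 58.5379°.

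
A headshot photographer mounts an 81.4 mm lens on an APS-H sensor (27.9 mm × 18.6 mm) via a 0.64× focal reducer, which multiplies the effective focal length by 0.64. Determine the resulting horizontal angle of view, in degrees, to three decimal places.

29.981°

Effective focal length f = 81.4 × 0.64 = 52.096 mm.
α = 2·arctan(27.9 / (2 × 52.096)) = 2·arctan(0.26777) ≈ 29.9814°.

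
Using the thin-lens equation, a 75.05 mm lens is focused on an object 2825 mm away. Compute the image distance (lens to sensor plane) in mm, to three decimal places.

77.098 mm

1/dᵢ = 1/f − 1/dₒ = 1/75.05 − 1/2825 = 0.0129705 mm⁻¹.
dᵢ = 1/0.0129705 ≈ 77.0982 mm.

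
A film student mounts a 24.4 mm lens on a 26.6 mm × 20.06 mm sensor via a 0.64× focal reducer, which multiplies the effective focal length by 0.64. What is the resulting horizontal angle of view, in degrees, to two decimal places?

80.84°

Effective focal length f = 24.4 × 0.64 = 15.616 mm.
α = 2·arctan(26.6 / (2 × 15.616)) = 2·arctan(0.85169) ≈ 80.8414°.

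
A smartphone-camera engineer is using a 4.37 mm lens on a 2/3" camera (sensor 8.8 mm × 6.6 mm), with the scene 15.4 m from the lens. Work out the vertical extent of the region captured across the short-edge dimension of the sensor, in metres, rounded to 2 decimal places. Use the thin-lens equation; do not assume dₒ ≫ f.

dₒ: 15.4 m = 15400 mm.
Similar triangles through the lens centre give W/dₒ = h/dᵢ; with 1/f = 1/dₒ + 1/dᵢ this gives W = h·(dₒ − f)/f.
W = 6.6 mm × (15400 − 4.37) / 4.37 = 6.6 × 3523.0275 ≈ 23251.981 mm = 23.252 m.

23.25 m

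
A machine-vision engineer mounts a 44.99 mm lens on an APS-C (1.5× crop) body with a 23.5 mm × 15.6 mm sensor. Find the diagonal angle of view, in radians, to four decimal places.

Sensor diagonal = √(23.5² + 15.6²) = √795.6100 ≈ 28.2066 mm.
Angle of view α = 2·arctan(d/2f) with d = 28.2066 mm and f = 44.99 mm.
d/2f = 0.31348; arctan(0.31348) ≈ 0.3038 rad, so α ≈ 0.6075 rad.

0.6075 rad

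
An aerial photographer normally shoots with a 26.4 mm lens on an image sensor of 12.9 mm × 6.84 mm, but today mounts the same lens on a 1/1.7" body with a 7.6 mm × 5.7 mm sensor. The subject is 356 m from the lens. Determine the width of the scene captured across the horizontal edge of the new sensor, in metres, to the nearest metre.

102 m

The focal length stays 26.4 mm; the relevant sensor dimension is now w = 7.6 mm. Object distance dₒ = 356 m = 356000 mm.
Thin-lens field width W = w·(dₒ − f)/f = 7.6 × (356000 − 26.4)/26.4 ≈ 102477.248 mm = 102.477 m.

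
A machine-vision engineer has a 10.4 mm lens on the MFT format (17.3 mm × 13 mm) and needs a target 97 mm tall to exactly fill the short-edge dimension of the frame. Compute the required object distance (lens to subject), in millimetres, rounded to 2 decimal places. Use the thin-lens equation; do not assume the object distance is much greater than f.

Magnification m = h/W = dᵢ/dₒ; combined with 1/f = 1/dₒ + 1/dᵢ this gives dₒ = f·(1 + W/h).
dₒ = 10.4 mm × (1 + 97/13) = 10.4 × 8.4615 ≈ 88.000 mm.

88.00 mm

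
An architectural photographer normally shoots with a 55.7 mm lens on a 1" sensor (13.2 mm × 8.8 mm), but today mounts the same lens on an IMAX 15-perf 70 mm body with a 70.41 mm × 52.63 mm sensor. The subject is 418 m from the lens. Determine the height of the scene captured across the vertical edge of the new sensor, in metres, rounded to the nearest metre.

The focal length stays 55.7 mm; the relevant sensor dimension is now h = 52.63 mm. Object distance dₒ = 418 m = 418000 mm.
Thin-lens field height W = h·(dₒ − f)/f = 52.63 × (418000 − 55.7)/55.7 ≈ 394908.591 mm = 394.909 m.

395 m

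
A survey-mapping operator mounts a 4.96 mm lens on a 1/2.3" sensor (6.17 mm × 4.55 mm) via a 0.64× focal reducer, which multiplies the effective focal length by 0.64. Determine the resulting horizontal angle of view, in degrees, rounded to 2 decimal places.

88.36°

Effective focal length f = 4.96 × 0.64 = 3.1744 mm.
α = 2·arctan(6.17 / (2 × 3.1744)) = 2·arctan(0.97184) ≈ 88.3635°.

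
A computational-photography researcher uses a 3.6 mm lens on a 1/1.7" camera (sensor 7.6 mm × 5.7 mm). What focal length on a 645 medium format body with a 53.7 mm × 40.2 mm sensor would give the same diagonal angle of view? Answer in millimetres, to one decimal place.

Sensor diagonal = √(7.6² + 5.7²) = √90.2500 ≈ 9.5000 mm.
Sensor diagonal = √(53.7² + 40.2²) = √4499.7300 ≈ 67.0800 mm.
Equal angle of view means equal diagonal/f ratio, so f₂ = f₁ · (diagonal₂/diagonal₁) = 3.6 × 67.0800/9.5000.
f₂ = 3.6 × 7.06106 ≈ 25.420 mm.

25.4 mm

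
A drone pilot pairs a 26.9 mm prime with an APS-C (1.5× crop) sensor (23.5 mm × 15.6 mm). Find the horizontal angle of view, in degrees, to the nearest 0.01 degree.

47.19°

Angle of view α = 2·arctan(w/2f) with w = 23.5 mm and f = 26.9 mm.
w/2f = 0.43680; arctan(0.43680) ≈ 23.5958°, so α ≈ 47.1917°.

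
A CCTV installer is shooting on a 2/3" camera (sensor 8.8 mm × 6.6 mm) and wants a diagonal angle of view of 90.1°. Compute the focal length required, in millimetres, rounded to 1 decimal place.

Sensor diagonal = √(8.8² + 6.6²) = √121.0000 ≈ 11.0000 mm.
From α = 2·arctan(d/2f) we get f = d / (2·tan(α/2)).
With d = 11.0000 mm and α/2 = 45.05°, tan(α/2) ≈ 1.00175, so f ≈ 11.0000 / 2.00349 ≈ 5.4904 mm.

5.5 mm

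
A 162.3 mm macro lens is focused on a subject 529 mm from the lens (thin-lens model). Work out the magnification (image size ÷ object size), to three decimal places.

0.443×

Thin lens: 1/f = 1/dₒ + 1/dᵢ → 1/dᵢ = 1/162.3 − 1/529 = 0.0042711 mm⁻¹, so dᵢ ≈ 234.1334 mm.
Magnification m = dᵢ/dₒ = 234.1334/529 ≈ 0.44260.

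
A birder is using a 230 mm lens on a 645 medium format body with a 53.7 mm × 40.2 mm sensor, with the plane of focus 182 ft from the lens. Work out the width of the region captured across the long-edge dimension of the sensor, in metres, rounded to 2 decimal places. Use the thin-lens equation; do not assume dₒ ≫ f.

dₒ: 182 ft × 304.8 mm/ft = 55473.60 mm.
Similar triangles through the lens centre give W/dₒ = w/dᵢ; with 1/f = 1/dₒ + 1/dᵢ this gives W = w·(dₒ − f)/f.
W = 53.7 mm × (55473.6 − 230) / 230 = 53.7 × 240.1896 ≈ 12898.179 mm = 12.8982 m.

12.90 m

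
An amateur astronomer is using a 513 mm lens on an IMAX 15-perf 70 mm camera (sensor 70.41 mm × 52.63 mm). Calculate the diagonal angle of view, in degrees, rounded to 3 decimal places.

Sensor diagonal = √(70.41² + 52.63²) = √7727.4850 ≈ 87.9061 mm.
Angle of view α = 2·arctan(d/2f) with d = 87.9061 mm and f = 513 mm.
d/2f = 0.08568; arctan(0.08568) ≈ 4.8971°, so α ≈ 9.7941°.

9.794°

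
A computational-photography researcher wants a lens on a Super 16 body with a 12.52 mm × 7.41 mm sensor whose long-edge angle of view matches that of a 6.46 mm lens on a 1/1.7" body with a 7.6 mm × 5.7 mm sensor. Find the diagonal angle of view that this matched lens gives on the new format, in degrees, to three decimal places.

Equal long-edge AOV ⇒ f₂ = f₁ · 12.52/7.6 = 6.46 × 1.64737 ≈ 10.6420 mm.
Sensor diagonal = √(12.52² + 7.41²) = √211.6585 ≈ 14.5485 mm.
Diagonal AOV on the new format = 2·arctan(14.5485 / (2 × 10.6420)) = 2·arctan(0.68354) ≈ 68.7084°.

68.708°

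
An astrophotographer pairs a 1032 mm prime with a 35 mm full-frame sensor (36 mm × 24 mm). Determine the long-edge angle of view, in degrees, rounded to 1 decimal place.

2.0°

Angle of view α = 2·arctan(w/2f) with w = 36 mm and f = 1032 mm.
w/2f = 0.01744; arctan(0.01744) ≈ 0.9992°, so α ≈ 1.9985°.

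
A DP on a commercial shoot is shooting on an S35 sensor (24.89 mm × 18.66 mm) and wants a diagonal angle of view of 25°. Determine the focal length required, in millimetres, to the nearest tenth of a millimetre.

Sensor diagonal = √(24.89² + 18.66²) = √967.7077 ≈ 31.1080 mm.
From α = 2·arctan(d/2f) we get f = d / (2·tan(α/2)).
With d = 31.1080 mm and α/2 = 12.5°, tan(α/2) ≈ 0.22169, so f ≈ 31.1080 / 0.44339 ≈ 70.1596 mm.

70.2 mm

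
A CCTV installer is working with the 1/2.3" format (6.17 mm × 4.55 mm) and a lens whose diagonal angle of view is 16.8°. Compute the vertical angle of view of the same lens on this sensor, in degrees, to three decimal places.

Sensor diagonal = √(6.17² + 4.55²) = √58.7714 ≈ 7.6663 mm.
From the diagonal AOV: f = 7.6663 / (2·tan(8.4°)) = 7.6663 / 0.29533 ≈ 25.9579 mm.
Vertical AOV = 2·arctan(4.55 / (2 × 25.9579)) = 2·arctan(0.08764) ≈ 10.0174°.

10.017°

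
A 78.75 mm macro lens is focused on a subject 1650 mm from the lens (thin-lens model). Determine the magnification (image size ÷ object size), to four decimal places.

Thin lens: 1/f = 1/dₒ + 1/dᵢ → 1/dᵢ = 1/78.75 − 1/1650 = 0.0120924 mm⁻¹, so dᵢ ≈ 82.6969 mm.
Magnification m = dᵢ/dₒ = 82.6969/1650 ≈ 0.05012.

0.0501×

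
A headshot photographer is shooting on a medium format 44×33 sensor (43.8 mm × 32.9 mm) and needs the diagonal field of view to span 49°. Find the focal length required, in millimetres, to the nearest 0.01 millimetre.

Sensor diagonal = √(43.8² + 32.9²) = √3000.8500 ≈ 54.7800 mm.
From α = 2·arctan(d/2f) we get f = d / (2·tan(α/2)).
With d = 54.7800 mm and α/2 = 24.5°, tan(α/2) ≈ 0.45573, so f ≈ 54.7800 / 0.91145 ≈ 60.1019 mm.

60.10 mm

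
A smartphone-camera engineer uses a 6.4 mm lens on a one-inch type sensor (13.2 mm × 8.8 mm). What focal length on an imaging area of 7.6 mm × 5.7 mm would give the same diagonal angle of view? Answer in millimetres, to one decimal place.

3.8 mm

Sensor diagonal = √(13.2² + 8.8²) = √251.6800 ≈ 15.8644 mm.
Sensor diagonal = √(7.6² + 5.7²) = √90.2500 ≈ 9.5000 mm.
Equal angle of view means equal diagonal/f ratio, so f₂ = f₁ · (diagonal₂/diagonal₁) = 6.4 × 9.5000/15.8644.
f₂ = 6.4 × 0.59882 ≈ 3.832 mm.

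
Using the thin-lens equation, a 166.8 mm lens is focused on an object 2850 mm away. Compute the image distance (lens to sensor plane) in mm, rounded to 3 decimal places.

177.169 mm

1/dᵢ = 1/f − 1/dₒ = 1/166.8 − 1/2850 = 0.0056443 mm⁻¹.
dᵢ = 1/0.0056443 ≈ 177.1691 mm.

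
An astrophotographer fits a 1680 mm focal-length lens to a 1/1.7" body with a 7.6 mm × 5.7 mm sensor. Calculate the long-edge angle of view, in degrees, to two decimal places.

Angle of view α = 2·arctan(w/2f) with w = 7.6 mm and f = 1680 mm.
w/2f = 0.00226; arctan(0.00226) ≈ 0.1296°, so α ≈ 0.2592°.

0.26°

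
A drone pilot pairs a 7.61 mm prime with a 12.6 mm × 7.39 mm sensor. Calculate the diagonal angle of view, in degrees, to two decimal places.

87.65°

Sensor diagonal = √(12.6² + 7.39²) = √213.3721 ≈ 14.6073 mm.
Angle of view α = 2·arctan(d/2f) with d = 14.6073 mm and f = 7.61 mm.
d/2f = 0.95974; arctan(0.95974) ≈ 43.8231°, so α ≈ 87.6463°.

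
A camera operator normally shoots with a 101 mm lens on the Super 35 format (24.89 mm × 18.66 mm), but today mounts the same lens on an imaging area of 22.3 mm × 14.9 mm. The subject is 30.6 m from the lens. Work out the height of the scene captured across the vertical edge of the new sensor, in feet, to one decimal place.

14.8 ft

The focal length stays 101 mm; the relevant sensor dimension is now h = 14.9 mm. Object distance dₒ = 30.6 m = 30600 mm.
Thin-lens field height W = h·(dₒ − f)/f = 14.9 × (30600 − 101)/101 ≈ 4499.357 mm = 4499.357/304.8 ft = 14.7617 ft.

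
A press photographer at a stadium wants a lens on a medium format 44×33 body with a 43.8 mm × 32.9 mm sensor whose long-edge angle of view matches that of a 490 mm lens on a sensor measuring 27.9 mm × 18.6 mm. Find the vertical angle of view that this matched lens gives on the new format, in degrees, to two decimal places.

Equal long-edge AOV ⇒ f₂ = f₁ · 43.8/27.9 = 490 × 1.56989 ≈ 769.2473 mm.
Vertical AOV on the new format = 2·arctan(32.9 / (2 × 769.2473)) = 2·arctan(0.02138) ≈ 2.4501°.

2.45°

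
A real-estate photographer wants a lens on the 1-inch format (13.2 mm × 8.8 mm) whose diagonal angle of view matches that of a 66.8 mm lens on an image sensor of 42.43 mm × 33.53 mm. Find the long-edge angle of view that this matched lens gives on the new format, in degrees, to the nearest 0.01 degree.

37.23°

Sensor diagonal = √(42.43² + 33.53²) = √2924.5658 ≈ 54.0793 mm.
Sensor diagonal = √(13.2² + 8.8²) = √251.6800 ≈ 15.8644 mm.
Equal diagonal AOV ⇒ f₂ = f₁ · 15.8644/54.0793 = 66.8 × 0.29336 ≈ 19.5961 mm.
Long-edge AOV on the new format = 2·arctan(13.2 / (2 × 19.5961)) = 2·arctan(0.33680) ≈ 37.2272°.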